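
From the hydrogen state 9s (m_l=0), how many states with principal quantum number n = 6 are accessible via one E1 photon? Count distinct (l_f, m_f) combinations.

E1 requires Δl = ±1, so l_f ∈ {-1, 1}; with 0 ≤ l_f ≤ n_f−1 = 5, the allowed l_f values are {1}.
For l_f = 1: m_f ∈ {m_i−1, m_i, m_i+1} ∩ [−1, 1] = {-1, 0, 1} → 3 states.
Total: 3.

3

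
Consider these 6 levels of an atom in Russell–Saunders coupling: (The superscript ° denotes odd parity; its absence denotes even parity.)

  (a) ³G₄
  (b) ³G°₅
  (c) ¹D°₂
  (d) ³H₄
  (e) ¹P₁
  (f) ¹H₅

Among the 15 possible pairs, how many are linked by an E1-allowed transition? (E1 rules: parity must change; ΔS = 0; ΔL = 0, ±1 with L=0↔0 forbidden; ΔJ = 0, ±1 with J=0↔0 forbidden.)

3

(a)–(b): allowed.
(a)–(c): forbidden (ΔS, ΔL, ΔJ).
(a)–(d): forbidden (parity).
(a)–(e): forbidden (parity, ΔS, ΔL, ΔJ).
(a)–(f): forbidden (parity, ΔS).
(b)–(c): forbidden (parity, ΔS, ΔL, ΔJ).
(b)–(d): allowed.
(b)–(e): forbidden (ΔS, ΔL, ΔJ).
(b)–(f): forbidden (ΔS).
(c)–(d): forbidden (ΔS, ΔL, ΔJ).
(c)–(e): allowed.
(c)–(f): forbidden (ΔL, ΔJ).
(d)–(e): forbidden (parity, ΔS, ΔL, ΔJ).
(d)–(f): forbidden (parity, ΔS).
(e)–(f): forbidden (parity, ΔL, ΔJ).
Allowed pairs: 3 of 15.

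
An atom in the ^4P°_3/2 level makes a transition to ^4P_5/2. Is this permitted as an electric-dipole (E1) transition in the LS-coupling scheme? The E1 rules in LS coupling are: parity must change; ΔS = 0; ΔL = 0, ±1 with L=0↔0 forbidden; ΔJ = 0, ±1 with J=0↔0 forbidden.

allowed

Initial level: S=3/2, L=1, J=3/2, parity odd. Final level: S=3/2, L=1, J=5/2, parity even.
Parity must change: odd → even — satisfied.
ΔS = 0: S: 3/2 → 3/2 — satisfied.
ΔL = 0, ±1 (not L=0↔0): L: 1 → 1, ΔL = +0 — satisfied.
ΔJ = 0, ±1 (not J=0↔0): J: 3/2 → 5/2, ΔJ = +1 — satisfied.
All four E1 rules are satisfied.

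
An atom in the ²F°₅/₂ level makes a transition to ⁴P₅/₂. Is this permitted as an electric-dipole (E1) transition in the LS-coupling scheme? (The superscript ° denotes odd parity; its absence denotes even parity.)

ΔS = 0: S: 1/2 → 3/2 — ✗.
Parity must change: odd → even — ✓.
ΔL = 0, ±1 (not L=0↔0): L: 3 → 1, ΔL = -2 — ✗.
ΔJ = 0, ±1 (not J=0↔0): J: 5/2 → 5/2, ΔJ = +0 — ✓.
Rule(s) violated: ΔS, ΔL.

forbidden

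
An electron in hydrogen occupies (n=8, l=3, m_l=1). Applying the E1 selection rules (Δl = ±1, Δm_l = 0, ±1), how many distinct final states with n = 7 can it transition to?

E1 requires Δl = ±1, so l_f ∈ {2, 4}; with 0 ≤ l_f ≤ n_f−1 = 6, the allowed l_f values are {2, 4}.
For l_f = 2: m_f ∈ {m_i−1, m_i, m_i+1} ∩ [−2, 2] = {0, 1, 2} → 3 states.
For l_f = 4: m_f ∈ {m_i−1, m_i, m_i+1} ∩ [−4, 4] = {0, 1, 2} → 3 states.
Total: 6.

6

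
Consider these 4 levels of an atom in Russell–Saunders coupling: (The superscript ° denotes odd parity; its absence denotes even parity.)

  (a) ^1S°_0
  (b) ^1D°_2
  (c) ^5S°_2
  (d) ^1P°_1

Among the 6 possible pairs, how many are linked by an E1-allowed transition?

0

(a)–(b): forbidden (parity, ΔL, ΔJ).
(a)–(c): forbidden (parity, ΔS, ΔL, ΔJ).
(a)–(d): forbidden (parity).
(b)–(c): forbidden (parity, ΔS, ΔL).
(b)–(d): forbidden (parity).
(c)–(d): forbidden (parity, ΔS).
Allowed pairs: 0 of 6.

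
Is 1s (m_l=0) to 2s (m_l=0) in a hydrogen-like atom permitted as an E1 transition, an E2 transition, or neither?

Δl = 0 − 0 = +0; l_i + l_f = 0.
Δm_l = +0.
E1 (Δl = ±1, |Δm_l| ≤ 1): not satisfied.
E2 (Δl = 0,±2, l_i+l_f ≥ 2, |Δm_l| ≤ 2): not satisfied.

neither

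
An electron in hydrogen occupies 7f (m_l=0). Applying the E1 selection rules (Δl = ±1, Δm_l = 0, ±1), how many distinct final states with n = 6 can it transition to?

6

E1 requires Δl = ±1, so l_f ∈ {2, 4}; with 0 ≤ l_f ≤ n_f−1 = 5, the allowed l_f values are {2, 4}.
For l_f = 2: m_f ∈ {m_i−1, m_i, m_i+1} ∩ [−2, 2] = {-1, 0, 1} → 3 states.
For l_f = 4: m_f ∈ {m_i−1, m_i, m_i+1} ∩ [−4, 4] = {-1, 0, 1} → 3 states.
Total: 6.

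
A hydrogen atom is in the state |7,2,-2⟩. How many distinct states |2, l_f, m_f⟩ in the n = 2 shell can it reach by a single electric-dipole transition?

E1 requires Δl = ±1, so l_f ∈ {1, 3}; with 0 ≤ l_f ≤ n_f−1 = 1, the allowed l_f values are {1}.
For l_f = 1: m_f ∈ {m_i−1, m_i, m_i+1} ∩ [−1, 1] = {-1} → 1 state.
Total: 1.

1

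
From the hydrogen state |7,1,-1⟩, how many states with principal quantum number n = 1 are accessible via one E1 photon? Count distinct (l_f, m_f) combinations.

1

E1 requires Δl = ±1, so l_f ∈ {0, 2}; with 0 ≤ l_f ≤ n_f−1 = 0, the allowed l_f values are {0}.
For l_f = 0: m_f ∈ {m_i−1, m_i, m_i+1} ∩ [−0, 0] = {0} → 1 state.
Total: 1.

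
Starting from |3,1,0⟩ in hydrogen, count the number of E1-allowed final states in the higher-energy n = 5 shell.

E1 requires Δl = ±1, so l_f ∈ {0, 2}; with 0 ≤ l_f ≤ n_f−1 = 4, the allowed l_f values are {0, 2}.
For l_f = 0: m_f ∈ {m_i−1, m_i, m_i+1} ∩ [−0, 0] = {0} → 1 state.
For l_f = 2: m_f ∈ {m_i−1, m_i, m_i+1} ∩ [−2, 2] = {-1, 0, 1} → 3 states.
Total: 4.

4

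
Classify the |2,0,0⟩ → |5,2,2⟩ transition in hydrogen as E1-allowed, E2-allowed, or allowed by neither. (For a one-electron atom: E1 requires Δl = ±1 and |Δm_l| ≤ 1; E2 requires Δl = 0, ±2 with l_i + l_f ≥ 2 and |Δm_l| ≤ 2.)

E2

Δl = 2 − 0 = +2; l_i + l_f = 2.
Δm_l = +2.
E1 (Δl = ±1, |Δm_l| ≤ 1): not satisfied.
E2 (Δl = 0,±2, l_i+l_f ≥ 2, |Δm_l| ≤ 2): satisfied.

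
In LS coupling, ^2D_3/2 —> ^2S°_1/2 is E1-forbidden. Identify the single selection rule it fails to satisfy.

Parity must change: even → odd — passes.
ΔS = 0: S: 1/2 → 1/2 — passes.
ΔL = 0, ±1 (not L=0↔0): L: 2 → 0, ΔL = -2 — fails.
ΔJ = 0, ±1 (not J=0↔0): J: 3/2 → 1/2, ΔJ = -1 — passes.

the ΔL = 0, ±1 rule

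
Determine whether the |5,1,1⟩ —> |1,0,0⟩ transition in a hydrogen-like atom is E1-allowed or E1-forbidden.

Initial l = 1, final l = 0, so Δl = -1. E1 requires Δl = ±1: ✓.
m_l: 1 → 0 (Δm_l = -1). |Δm_l| ≤ 1 ✓.
All E1 selection rules are satisfied.

allowed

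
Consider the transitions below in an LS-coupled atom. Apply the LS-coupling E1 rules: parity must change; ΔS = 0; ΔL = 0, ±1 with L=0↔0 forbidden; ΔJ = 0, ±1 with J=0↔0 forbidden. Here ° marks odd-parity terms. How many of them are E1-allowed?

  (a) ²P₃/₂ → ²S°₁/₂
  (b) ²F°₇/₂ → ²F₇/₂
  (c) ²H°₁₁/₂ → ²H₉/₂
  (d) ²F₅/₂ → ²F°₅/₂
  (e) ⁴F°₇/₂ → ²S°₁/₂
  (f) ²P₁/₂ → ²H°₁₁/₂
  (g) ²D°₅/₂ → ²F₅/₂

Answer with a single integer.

5

(a) allowed
(b) allowed
(c) allowed
(d) allowed
(e) forbidden (parity, ΔS, ΔL, ΔJ fail)
(f) forbidden (ΔL, ΔJ fail)
(g) allowed
Total allowed: 5 of 7.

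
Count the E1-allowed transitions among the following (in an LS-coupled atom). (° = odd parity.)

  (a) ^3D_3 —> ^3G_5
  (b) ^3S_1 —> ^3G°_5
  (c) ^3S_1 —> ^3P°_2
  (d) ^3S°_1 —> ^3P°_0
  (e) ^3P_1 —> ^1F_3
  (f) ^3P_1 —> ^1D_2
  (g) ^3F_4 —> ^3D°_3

2

(a) forbidden (parity, ΔL, ΔJ fail)
(b) forbidden (ΔL, ΔJ fail)
(c) allowed
(d) forbidden (parity fails)
(e) forbidden (parity, ΔS, ΔL, ΔJ fail)
(f) forbidden (parity, ΔS fail)
(g) allowed
Total allowed: 2 of 7.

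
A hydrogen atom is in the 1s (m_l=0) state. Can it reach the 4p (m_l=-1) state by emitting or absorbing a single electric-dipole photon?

allowed

Initial l = 0, final l = 1, so Δl = +1. E1 requires Δl = ±1: ok.
Δm_l = -1 − (0) = -1. E1 requires Δm_l = 0, ±1: ok.
All E1 selection rules are satisfied.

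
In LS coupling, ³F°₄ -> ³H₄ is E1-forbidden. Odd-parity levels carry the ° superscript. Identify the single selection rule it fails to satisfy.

the ΔL = 0, ±1 rule

Initial level: S=1, L=3, J=4, parity odd. Final level: S=1, L=5, J=4, parity even.
Parity must change: odd → even — ok.
ΔS = 0: S: 1 → 1 — ok.
ΔL = 0, ±1 (not L=0↔0): L: 3 → 5, ΔL = +2 — fails.
ΔJ = 0, ±1 (not J=0↔0): J: 4 → 4, ΔJ = +0 — ok.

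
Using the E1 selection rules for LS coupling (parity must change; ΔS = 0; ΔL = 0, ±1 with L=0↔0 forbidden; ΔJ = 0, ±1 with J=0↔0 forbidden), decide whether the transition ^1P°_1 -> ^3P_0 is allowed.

Initial level: S=0, L=1, J=1, parity odd. Final level: S=1, L=1, J=0, parity even.
Parity must change: odd → even — ok.
ΔS = 0: S: 0 → 1 — fails.
ΔL = 0, ±1 (not L=0↔0): L: 1 → 1, ΔL = +0 — ok.
ΔJ = 0, ±1 (not J=0↔0): J: 1 → 0, ΔJ = -1 — ok.
Rule(s) violated: ΔS.

forbidden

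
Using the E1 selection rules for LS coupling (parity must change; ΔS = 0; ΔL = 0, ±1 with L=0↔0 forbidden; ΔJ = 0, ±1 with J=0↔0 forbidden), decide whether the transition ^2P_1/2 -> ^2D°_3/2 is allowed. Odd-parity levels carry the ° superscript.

allowed

Reading off the term symbols: S 1/2→1/2, L 1→2, J 1/2→3/2, parity even→odd.
Parity must change: even → odd — satisfied.
ΔS = 0: S: 1/2 → 1/2 — satisfied.
ΔL = 0, ±1 (not L=0↔0): L: 1 → 2, ΔL = +1 — satisfied.
ΔJ = 0, ±1 (not J=0↔0): J: 1/2 → 3/2, ΔJ = +1 — satisfied.
All four E1 rules are satisfied.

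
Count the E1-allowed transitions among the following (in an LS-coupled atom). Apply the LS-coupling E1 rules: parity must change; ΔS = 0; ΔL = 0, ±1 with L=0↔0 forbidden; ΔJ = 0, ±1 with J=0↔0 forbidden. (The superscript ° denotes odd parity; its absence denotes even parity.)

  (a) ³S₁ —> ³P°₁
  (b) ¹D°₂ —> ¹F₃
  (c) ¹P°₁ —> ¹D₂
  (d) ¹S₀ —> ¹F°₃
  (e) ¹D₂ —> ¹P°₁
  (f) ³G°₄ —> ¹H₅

4

(a) allowed
(b) allowed
(c) allowed
(d) forbidden (ΔL, ΔJ fail)
(e) allowed
(f) forbidden (ΔS fails)
Total allowed: 4 of 6.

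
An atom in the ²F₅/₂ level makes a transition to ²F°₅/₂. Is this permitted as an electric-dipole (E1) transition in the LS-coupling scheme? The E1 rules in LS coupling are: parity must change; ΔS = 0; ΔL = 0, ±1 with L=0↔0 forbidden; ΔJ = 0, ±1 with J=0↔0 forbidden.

allowed

Initial level: S=1/2, L=3, J=5/2, parity even. Final level: S=1/2, L=3, J=5/2, parity odd.
Parity must change: even → odd — ✓.
ΔS = 0: S: 1/2 → 1/2 — ✓.
ΔL = 0, ±1 (not L=0↔0): L: 3 → 3, ΔL = +0 — ✓.
ΔJ = 0, ±1 (not J=0↔0): J: 5/2 → 5/2, ΔJ = +0 — ✓.
All four E1 rules are satisfied.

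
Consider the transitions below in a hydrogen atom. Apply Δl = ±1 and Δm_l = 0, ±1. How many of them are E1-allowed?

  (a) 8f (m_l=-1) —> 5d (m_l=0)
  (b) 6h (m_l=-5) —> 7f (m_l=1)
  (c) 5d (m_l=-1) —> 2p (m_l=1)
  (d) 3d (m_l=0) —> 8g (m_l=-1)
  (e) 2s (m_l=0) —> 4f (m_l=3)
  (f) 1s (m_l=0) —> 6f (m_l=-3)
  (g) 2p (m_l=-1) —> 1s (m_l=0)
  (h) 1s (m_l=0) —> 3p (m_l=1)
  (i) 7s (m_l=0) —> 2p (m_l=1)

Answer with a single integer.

(a) allowed
(b) forbidden — Δl = -2 (E1 requires Δl = ±1); Δm_l = +6 (E1 requires Δm_l = 0, ±1)
(c) forbidden — Δm_l = +2 (E1 requires Δm_l = 0, ±1)
(d) forbidden — Δl = +2 (E1 requires Δl = ±1)
(e) forbidden — Δl = +3 (E1 requires Δl = ±1); Δm_l = +3 (E1 requires Δm_l = 0, ±1)
(f) forbidden — Δl = +3 (E1 requires Δl = ±1); Δm_l = -3 (E1 requires Δm_l = 0, ±1)
(g) allowed
(h) allowed
(i) allowed
Total allowed: 4 of 9.

4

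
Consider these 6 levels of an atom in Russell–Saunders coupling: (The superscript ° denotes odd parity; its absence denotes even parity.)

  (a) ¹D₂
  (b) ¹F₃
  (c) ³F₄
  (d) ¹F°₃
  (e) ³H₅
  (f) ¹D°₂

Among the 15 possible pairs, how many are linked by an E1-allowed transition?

4

(a)–(b): forbidden (parity).
(a)–(c): forbidden (parity, ΔS, ΔJ).
(a)–(d): allowed.
(a)–(e): forbidden (parity, ΔS, ΔL, ΔJ).
(a)–(f): allowed.
(b)–(c): forbidden (parity, ΔS).
(b)–(d): allowed.
(b)–(e): forbidden (parity, ΔS, ΔL, ΔJ).
(b)–(f): allowed.
(c)–(d): forbidden (ΔS).
(c)–(e): forbidden (parity, ΔL).
(c)–(f): forbidden (ΔS, ΔJ).
(d)–(e): forbidden (ΔS, ΔL, ΔJ).
(d)–(f): forbidden (parity).
(e)–(f): forbidden (ΔS, ΔL, ΔJ).
Allowed pairs: 4 of 15.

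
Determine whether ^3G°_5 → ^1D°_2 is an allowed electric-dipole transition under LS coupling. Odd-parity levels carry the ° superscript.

Parity must change: odd → odd — fails.
ΔS = 0: S: 1 → 0 — fails.
ΔL = 0, ±1 (not L=0↔0): L: 4 → 2, ΔL = -2 — fails.
ΔJ = 0, ±1 (not J=0↔0): J: 5 → 2, ΔJ = -3 — fails.
Rule(s) violated: parity, ΔS, ΔL, ΔJ.

forbidden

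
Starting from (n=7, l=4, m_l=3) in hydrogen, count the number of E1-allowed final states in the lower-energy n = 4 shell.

2

E1 requires Δl = ±1, so l_f ∈ {3, 5}; with 0 ≤ l_f ≤ n_f−1 = 3, the allowed l_f values are {3}.
For l_f = 3: m_f ∈ {m_i−1, m_i, m_i+1} ∩ [−3, 3] = {2, 3} → 2 states.
Total: 2.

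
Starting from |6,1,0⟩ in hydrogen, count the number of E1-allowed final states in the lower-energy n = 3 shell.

4

E1 requires Δl = ±1, so l_f ∈ {0, 2}; with 0 ≤ l_f ≤ n_f−1 = 2, the allowed l_f values are {0, 2}.
For l_f = 0: m_f ∈ {m_i−1, m_i, m_i+1} ∩ [−0, 0] = {0} → 1 state.
For l_f = 2: m_f ∈ {m_i−1, m_i, m_i+1} ∩ [−2, 2] = {-1, 0, 1} → 3 states.
Total: 4.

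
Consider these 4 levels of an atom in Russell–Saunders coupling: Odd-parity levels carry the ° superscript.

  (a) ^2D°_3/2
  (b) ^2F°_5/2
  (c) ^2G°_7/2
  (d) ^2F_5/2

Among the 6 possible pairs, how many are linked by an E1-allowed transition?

3

(a)–(b): forbidden (parity).
(a)–(c): forbidden (parity, ΔL, ΔJ).
(a)–(d): allowed.
(b)–(c): forbidden (parity).
(b)–(d): allowed.
(c)–(d): allowed.
Allowed pairs: 3 of 6.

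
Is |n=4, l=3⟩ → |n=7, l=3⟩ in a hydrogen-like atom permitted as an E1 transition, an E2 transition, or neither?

Δl = 3 − 3 = +0; l_i + l_f = 6.
E1 (Δl = ±1): not satisfied.
E2 (Δl = 0,±2, l_i+l_f ≥ 2): satisfied.

E2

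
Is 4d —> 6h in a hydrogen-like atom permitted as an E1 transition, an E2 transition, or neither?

Δl = 5 − 2 = +3; l_i + l_f = 7.
E1 (Δl = ±1): not satisfied.
E2 (Δl = 0,±2, l_i+l_f ≥ 2): not satisfied.

neither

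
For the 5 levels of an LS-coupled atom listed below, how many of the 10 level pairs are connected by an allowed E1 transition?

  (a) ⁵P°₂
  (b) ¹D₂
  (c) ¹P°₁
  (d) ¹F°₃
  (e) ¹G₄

3

(a)–(b): forbidden (ΔS).
(a)–(c): forbidden (parity, ΔS).
(a)–(d): forbidden (parity, ΔS, ΔL).
(a)–(e): forbidden (ΔS, ΔL, ΔJ).
(b)–(c): allowed.
(b)–(d): allowed.
(b)–(e): forbidden (parity, ΔL, ΔJ).
(c)–(d): forbidden (parity, ΔL, ΔJ).
(c)–(e): forbidden (ΔL, ΔJ).
(d)–(e): allowed.
Allowed pairs: 3 of 10.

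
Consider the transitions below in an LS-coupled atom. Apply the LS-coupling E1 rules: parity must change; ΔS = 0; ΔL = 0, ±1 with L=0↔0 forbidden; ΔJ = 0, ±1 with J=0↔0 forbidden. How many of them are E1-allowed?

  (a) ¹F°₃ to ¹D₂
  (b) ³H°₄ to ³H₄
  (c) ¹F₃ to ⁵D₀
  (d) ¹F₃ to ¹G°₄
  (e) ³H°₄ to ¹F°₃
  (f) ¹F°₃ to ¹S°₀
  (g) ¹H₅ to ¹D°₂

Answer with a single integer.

(a) allowed
(b) allowed
(c) forbidden (parity, ΔS, ΔJ fail)
(d) allowed
(e) forbidden (parity, ΔS, ΔL fail)
(f) forbidden (parity, ΔL, ΔJ fail)
(g) forbidden (ΔL, ΔJ fail)
Total allowed: 3 of 7.

3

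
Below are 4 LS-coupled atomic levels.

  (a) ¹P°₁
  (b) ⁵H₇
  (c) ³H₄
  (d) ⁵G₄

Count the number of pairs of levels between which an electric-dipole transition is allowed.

0

(a)–(b): forbidden (ΔS, ΔL, ΔJ).
(a)–(c): forbidden (ΔS, ΔL, ΔJ).
(a)–(d): forbidden (ΔS, ΔL, ΔJ).
(b)–(c): forbidden (parity, ΔS, ΔJ).
(b)–(d): forbidden (parity, ΔJ).
(c)–(d): forbidden (parity, ΔS).
Allowed pairs: 0 of 6.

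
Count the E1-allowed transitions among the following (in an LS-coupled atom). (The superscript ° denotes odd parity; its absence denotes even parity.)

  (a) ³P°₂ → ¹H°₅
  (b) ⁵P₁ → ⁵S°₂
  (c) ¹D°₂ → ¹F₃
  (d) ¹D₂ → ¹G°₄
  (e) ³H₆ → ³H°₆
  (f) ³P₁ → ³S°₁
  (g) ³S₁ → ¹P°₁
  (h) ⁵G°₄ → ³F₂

4

(a) forbidden (parity, ΔS, ΔL, ΔJ fail)
(b) allowed
(c) allowed
(d) forbidden (ΔL, ΔJ fail)
(e) allowed
(f) allowed
(g) forbidden (ΔS fails)
(h) forbidden (ΔS, ΔJ fail)
Total allowed: 4 of 8.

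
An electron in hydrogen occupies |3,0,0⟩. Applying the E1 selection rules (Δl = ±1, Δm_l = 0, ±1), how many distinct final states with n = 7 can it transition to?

3

E1 requires Δl = ±1, so l_f ∈ {-1, 1}; with 0 ≤ l_f ≤ n_f−1 = 6, the allowed l_f values are {1}.
For l_f = 1: m_f ∈ {m_i−1, m_i, m_i+1} ∩ [−1, 1] = {-1, 0, 1} → 3 states.
Total: 3.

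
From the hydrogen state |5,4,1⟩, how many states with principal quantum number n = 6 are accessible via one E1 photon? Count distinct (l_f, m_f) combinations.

E1 requires Δl = ±1, so l_f ∈ {3, 5}; with 0 ≤ l_f ≤ n_f−1 = 5, the allowed l_f values are {3, 5}.
For l_f = 3: m_f ∈ {m_i−1, m_i, m_i+1} ∩ [−3, 3] = {0, 1, 2} → 3 states.
For l_f = 5: m_f ∈ {m_i−1, m_i, m_i+1} ∩ [−5, 5] = {0, 1, 2} → 3 states.
Total: 6.

6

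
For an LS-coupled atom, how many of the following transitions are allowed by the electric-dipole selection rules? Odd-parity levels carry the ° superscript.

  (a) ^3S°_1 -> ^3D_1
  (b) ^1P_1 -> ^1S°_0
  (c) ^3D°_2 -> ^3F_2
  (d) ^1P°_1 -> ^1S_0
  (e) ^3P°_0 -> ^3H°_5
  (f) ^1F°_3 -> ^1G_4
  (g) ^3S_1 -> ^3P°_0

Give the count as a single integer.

5

(a) forbidden (ΔL fails)
(b) allowed
(c) allowed
(d) allowed
(e) forbidden (parity, ΔL, ΔJ fail)
(f) allowed
(g) allowed
Total allowed: 5 of 7.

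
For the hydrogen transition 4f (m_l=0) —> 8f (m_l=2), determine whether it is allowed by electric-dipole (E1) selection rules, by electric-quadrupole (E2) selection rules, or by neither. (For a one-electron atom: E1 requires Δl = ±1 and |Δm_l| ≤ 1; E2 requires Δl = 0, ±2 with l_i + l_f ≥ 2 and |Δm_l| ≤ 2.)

E2

Δl = 3 − 3 = +0; l_i + l_f = 6.
Δm_l = +2.
E1 (Δl = ±1, |Δm_l| ≤ 1): not satisfied.
E2 (Δl = 0,±2, l_i+l_f ≥ 2, |Δm_l| ≤ 2): satisfied.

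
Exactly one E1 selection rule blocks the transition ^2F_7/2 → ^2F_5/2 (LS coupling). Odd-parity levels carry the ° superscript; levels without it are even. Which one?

Initial level: S=1/2, L=3, J=7/2, parity even. Final level: S=1/2, L=3, J=5/2, parity even.
ΔS = 0: S: 1/2 → 1/2 — ok.
ΔL = 0, ±1 (not L=0↔0): L: 3 → 3, ΔL = +0 — ok.
Parity must change: even → even — fails.
ΔJ = 0, ±1 (not J=0↔0): J: 7/2 → 5/2, ΔJ = -1 — ok.

parity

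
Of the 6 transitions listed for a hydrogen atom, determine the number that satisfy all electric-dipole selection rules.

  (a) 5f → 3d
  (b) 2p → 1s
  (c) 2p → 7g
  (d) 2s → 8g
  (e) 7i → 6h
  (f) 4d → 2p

(a) allowed
(b) allowed
(c) forbidden — Δl = +3 (E1 requires Δl = ±1)
(d) forbidden — Δl = +4 (E1 requires Δl = ±1)
(e) allowed
(f) allowed
Total allowed: 4 of 6.

4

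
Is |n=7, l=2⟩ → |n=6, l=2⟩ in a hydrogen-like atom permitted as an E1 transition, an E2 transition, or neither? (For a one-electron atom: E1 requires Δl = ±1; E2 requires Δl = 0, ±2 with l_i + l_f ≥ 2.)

Δl = 2 − 2 = +0; l_i + l_f = 4.
E1 (Δl = ±1): not satisfied.
E2 (Δl = 0,±2, l_i+l_f ≥ 2): satisfied.

E2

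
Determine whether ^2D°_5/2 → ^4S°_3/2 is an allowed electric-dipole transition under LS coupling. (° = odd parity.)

Parity must change: odd → odd — violated.
ΔS = 0: S: 1/2 → 3/2 — violated.
ΔL = 0, ±1 (not L=0↔0): L: 2 → 0, ΔL = -2 — violated.
ΔJ = 0, ±1 (not J=0↔0): J: 5/2 → 3/2, ΔJ = -1 — satisfied.
Rule(s) violated: parity, ΔS, ΔL.

forbidden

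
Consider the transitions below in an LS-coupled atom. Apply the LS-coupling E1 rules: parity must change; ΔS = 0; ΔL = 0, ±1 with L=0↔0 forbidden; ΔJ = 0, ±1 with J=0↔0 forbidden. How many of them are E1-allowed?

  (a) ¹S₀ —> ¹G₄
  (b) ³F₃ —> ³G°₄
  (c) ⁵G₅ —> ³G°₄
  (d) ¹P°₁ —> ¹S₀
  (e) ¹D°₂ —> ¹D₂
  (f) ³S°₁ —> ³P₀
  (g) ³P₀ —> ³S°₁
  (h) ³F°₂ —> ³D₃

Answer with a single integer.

(a) forbidden (parity, ΔL, ΔJ fail)
(b) allowed
(c) forbidden (ΔS fails)
(d) allowed
(e) allowed
(f) allowed
(g) allowed
(h) allowed
Total allowed: 6 of 8.

6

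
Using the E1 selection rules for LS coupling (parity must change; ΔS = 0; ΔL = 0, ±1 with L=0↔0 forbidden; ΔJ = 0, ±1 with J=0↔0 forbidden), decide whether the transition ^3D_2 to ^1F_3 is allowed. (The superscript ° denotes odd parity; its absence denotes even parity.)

forbidden

Parity must change: even → even — violated.
ΔS = 0: S: 1 → 0 — violated.
ΔL = 0, ±1 (not L=0↔0): L: 2 → 3, ΔL = +1 — satisfied.
ΔJ = 0, ±1 (not J=0↔0): J: 2 → 3, ΔJ = +1 — satisfied.
Rule(s) violated: parity, ΔS.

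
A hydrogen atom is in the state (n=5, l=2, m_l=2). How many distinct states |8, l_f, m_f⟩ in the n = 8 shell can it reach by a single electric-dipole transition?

E1 requires Δl = ±1, so l_f ∈ {1, 3}; with 0 ≤ l_f ≤ n_f−1 = 7, the allowed l_f values are {1, 3}.
For l_f = 1: m_f ∈ {m_i−1, m_i, m_i+1} ∩ [−1, 1] = {1} → 1 state.
For l_f = 3: m_f ∈ {m_i−1, m_i, m_i+1} ∩ [−3, 3] = {1, 2, 3} → 3 states.
Total: 4.

4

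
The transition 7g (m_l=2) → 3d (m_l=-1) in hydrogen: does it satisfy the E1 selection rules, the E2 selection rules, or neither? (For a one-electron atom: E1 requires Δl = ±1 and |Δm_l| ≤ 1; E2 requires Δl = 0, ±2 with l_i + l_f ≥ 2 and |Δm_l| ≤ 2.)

neither

Δl = 2 − 4 = -2; l_i + l_f = 6.
Δm_l = -3.
E1 (Δl = ±1, |Δm_l| ≤ 1): not satisfied.
E2 (Δl = 0,±2, l_i+l_f ≥ 2, |Δm_l| ≤ 2): not satisfied.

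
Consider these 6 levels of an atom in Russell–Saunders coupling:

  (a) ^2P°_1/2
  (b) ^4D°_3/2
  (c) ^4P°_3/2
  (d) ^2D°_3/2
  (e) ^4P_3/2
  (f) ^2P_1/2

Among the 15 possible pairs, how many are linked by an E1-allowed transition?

4

(a)–(b): forbidden (parity, ΔS).
(a)–(c): forbidden (parity, ΔS).
(a)–(d): forbidden (parity).
(a)–(e): forbidden (ΔS).
(a)–(f): allowed.
(b)–(c): forbidden (parity).
(b)–(d): forbidden (parity, ΔS).
(b)–(e): allowed.
(b)–(f): forbidden (ΔS).
(c)–(d): forbidden (parity, ΔS).
(c)–(e): allowed.
(c)–(f): forbidden (ΔS).
(d)–(e): forbidden (ΔS).
(d)–(f): allowed.
(e)–(f): forbidden (parity, ΔS).
Allowed pairs: 4 of 15.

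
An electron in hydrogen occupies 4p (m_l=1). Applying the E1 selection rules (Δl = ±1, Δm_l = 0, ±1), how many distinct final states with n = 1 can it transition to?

1

E1 requires Δl = ±1, so l_f ∈ {0, 2}; with 0 ≤ l_f ≤ n_f−1 = 0, the allowed l_f values are {0}.
For l_f = 0: m_f ∈ {m_i−1, m_i, m_i+1} ∩ [−0, 0] = {0} → 1 state.
Total: 1.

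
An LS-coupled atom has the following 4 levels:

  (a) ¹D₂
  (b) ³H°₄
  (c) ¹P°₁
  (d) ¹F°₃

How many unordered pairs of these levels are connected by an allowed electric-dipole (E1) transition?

(a)–(b): forbidden (ΔS, ΔL, ΔJ).
(a)–(c): allowed.
(a)–(d): allowed.
(b)–(c): forbidden (parity, ΔS, ΔL, ΔJ).
(b)–(d): forbidden (parity, ΔS, ΔL).
(c)–(d): forbidden (parity, ΔL, ΔJ).
Allowed pairs: 2 of 6.

2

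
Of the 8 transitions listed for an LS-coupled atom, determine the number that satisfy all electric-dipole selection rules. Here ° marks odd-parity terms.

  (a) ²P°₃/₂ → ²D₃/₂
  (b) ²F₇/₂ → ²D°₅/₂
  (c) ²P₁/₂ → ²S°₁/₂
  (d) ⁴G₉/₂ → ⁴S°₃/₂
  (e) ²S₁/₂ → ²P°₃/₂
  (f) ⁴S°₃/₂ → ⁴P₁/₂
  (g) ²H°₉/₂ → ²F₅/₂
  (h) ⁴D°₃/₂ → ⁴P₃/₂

6

(a) allowed
(b) allowed
(c) allowed
(d) forbidden (ΔL, ΔJ fail)
(e) allowed
(f) allowed
(g) forbidden (ΔL, ΔJ fail)
(h) allowed
Total allowed: 6 of 8.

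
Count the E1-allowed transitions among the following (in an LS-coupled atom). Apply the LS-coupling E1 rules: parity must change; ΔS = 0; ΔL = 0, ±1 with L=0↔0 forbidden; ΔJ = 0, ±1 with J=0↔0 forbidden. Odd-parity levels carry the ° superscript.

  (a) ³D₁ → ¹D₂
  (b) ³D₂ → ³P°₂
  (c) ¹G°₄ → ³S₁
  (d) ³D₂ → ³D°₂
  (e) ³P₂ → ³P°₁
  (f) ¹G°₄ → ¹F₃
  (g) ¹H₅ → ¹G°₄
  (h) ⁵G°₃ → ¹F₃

(a) forbidden (parity, ΔS fail)
(b) allowed
(c) forbidden (ΔS, ΔL, ΔJ fail)
(d) allowed
(e) allowed
(f) allowed
(g) allowed
(h) forbidden (ΔS fails)
Total allowed: 5 of 8.

5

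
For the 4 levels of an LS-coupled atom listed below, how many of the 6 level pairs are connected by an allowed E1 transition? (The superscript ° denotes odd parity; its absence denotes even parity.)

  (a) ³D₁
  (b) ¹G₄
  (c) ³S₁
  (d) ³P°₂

2

(a)–(b): forbidden (parity, ΔS, ΔL, ΔJ).
(a)–(c): forbidden (parity, ΔL).
(a)–(d): allowed.
(b)–(c): forbidden (parity, ΔS, ΔL, ΔJ).
(b)–(d): forbidden (ΔS, ΔL, ΔJ).
(c)–(d): allowed.
Allowed pairs: 2 of 6.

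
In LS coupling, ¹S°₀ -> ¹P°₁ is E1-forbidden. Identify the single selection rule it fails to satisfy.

Parity must change: odd → odd — violated.
ΔS = 0: S: 0 → 0 — satisfied.
ΔL = 0, ±1 (not L=0↔0): L: 0 → 1, ΔL = +1 — satisfied.
ΔJ = 0, ±1 (not J=0↔0): J: 0 → 1, ΔJ = +1 — satisfied.

parity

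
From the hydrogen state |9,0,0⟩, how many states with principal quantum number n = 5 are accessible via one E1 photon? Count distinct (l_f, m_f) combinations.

3

E1 requires Δl = ±1, so l_f ∈ {-1, 1}; with 0 ≤ l_f ≤ n_f−1 = 4, the allowed l_f values are {1}.
For l_f = 1: m_f ∈ {m_i−1, m_i, m_i+1} ∩ [−1, 1] = {-1, 0, 1} → 3 states.
Total: 3.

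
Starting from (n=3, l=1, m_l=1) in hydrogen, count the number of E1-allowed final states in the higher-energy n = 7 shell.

4

E1 requires Δl = ±1, so l_f ∈ {0, 2}; with 0 ≤ l_f ≤ n_f−1 = 6, the allowed l_f values are {0, 2}.
For l_f = 0: m_f ∈ {m_i−1, m_i, m_i+1} ∩ [−0, 0] = {0} → 1 state.
For l_f = 2: m_f ∈ {m_i−1, m_i, m_i+1} ∩ [−2, 2] = {0, 1, 2} → 3 states.
Total: 4.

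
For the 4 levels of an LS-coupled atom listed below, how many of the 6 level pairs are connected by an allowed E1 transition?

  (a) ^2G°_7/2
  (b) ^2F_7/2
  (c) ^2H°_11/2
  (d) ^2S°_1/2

1

(a)–(b): allowed.
(a)–(c): forbidden (parity, ΔJ).
(a)–(d): forbidden (parity, ΔL, ΔJ).
(b)–(c): forbidden (ΔL, ΔJ).
(b)–(d): forbidden (ΔL, ΔJ).
(c)–(d): forbidden (parity, ΔL, ΔJ).
Allowed pairs: 1 of 6.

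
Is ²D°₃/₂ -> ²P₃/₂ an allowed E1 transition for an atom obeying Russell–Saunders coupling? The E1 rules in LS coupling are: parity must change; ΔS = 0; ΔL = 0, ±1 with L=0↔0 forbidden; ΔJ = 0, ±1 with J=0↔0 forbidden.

Parity must change: odd → even — ok.
ΔS = 0: S: 1/2 → 1/2 — ok.
ΔL = 0, ±1 (not L=0↔0): L: 2 → 1, ΔL = -1 — ok.
ΔJ = 0, ±1 (not J=0↔0): J: 3/2 → 3/2, ΔJ = +0 — ok.
All four E1 rules are satisfied.

allowed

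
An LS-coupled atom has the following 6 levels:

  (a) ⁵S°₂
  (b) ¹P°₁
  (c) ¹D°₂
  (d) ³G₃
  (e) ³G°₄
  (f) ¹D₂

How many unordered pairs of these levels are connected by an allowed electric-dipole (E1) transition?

3

(a)–(b): forbidden (parity, ΔS).
(a)–(c): forbidden (parity, ΔS, ΔL).
(a)–(d): forbidden (ΔS, ΔL).
(a)–(e): forbidden (parity, ΔS, ΔL, ΔJ).
(a)–(f): forbidden (ΔS, ΔL).
(b)–(c): forbidden (parity).
(b)–(d): forbidden (ΔS, ΔL, ΔJ).
(b)–(e): forbidden (parity, ΔS, ΔL, ΔJ).
(b)–(f): allowed.
(c)–(d): forbidden (ΔS, ΔL).
(c)–(e): forbidden (parity, ΔS, ΔL, ΔJ).
(c)–(f): allowed.
(d)–(e): allowed.
(d)–(f): forbidden (parity, ΔS, ΔL).
(e)–(f): forbidden (ΔS, ΔL, ΔJ).
Allowed pairs: 3 of 15.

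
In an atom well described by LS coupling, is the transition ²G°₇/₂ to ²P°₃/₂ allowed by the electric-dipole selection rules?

forbidden

Parity must change: odd → odd — fails.
ΔS = 0: S: 1/2 → 1/2 — passes.
ΔL = 0, ±1 (not L=0↔0): L: 4 → 1, ΔL = -3 — fails.
ΔJ = 0, ±1 (not J=0↔0): J: 7/2 → 3/2, ΔJ = -2 — fails.
Rule(s) violated: parity, ΔL, ΔJ.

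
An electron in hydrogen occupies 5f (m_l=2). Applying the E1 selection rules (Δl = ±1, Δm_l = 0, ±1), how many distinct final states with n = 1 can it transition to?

0

E1 requires l_f ∈ {2, 4}, but neither lies in [0, 0], so no final state is reachable.
Total: 0.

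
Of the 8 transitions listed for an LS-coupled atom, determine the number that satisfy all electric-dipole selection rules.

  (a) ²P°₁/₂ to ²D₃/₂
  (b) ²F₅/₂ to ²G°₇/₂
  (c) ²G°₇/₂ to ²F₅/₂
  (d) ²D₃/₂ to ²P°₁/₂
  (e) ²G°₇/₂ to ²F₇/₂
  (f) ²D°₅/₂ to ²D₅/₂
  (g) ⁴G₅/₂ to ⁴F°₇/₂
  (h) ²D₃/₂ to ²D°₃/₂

(a) allowed
(b) allowed
(c) allowed
(d) allowed
(e) allowed
(f) allowed
(g) allowed
(h) allowed
Total allowed: 8 of 8.

8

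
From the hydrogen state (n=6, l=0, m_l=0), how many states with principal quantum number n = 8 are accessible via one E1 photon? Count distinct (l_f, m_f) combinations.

3

E1 requires Δl = ±1, so l_f ∈ {-1, 1}; with 0 ≤ l_f ≤ n_f−1 = 7, the allowed l_f values are {1}.
For l_f = 1: m_f ∈ {m_i−1, m_i, m_i+1} ∩ [−1, 1] = {-1, 0, 1} → 3 states.
Total: 3.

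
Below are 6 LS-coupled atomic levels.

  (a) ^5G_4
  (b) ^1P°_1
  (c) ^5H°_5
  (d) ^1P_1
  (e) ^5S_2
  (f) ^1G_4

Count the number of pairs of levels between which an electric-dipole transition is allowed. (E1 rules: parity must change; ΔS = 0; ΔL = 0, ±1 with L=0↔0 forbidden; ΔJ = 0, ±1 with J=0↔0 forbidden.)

2

(a)–(b): forbidden (ΔS, ΔL, ΔJ).
(a)–(c): allowed.
(a)–(d): forbidden (parity, ΔS, ΔL, ΔJ).
(a)–(e): forbidden (parity, ΔL, ΔJ).
(a)–(f): forbidden (parity, ΔS).
(b)–(c): forbidden (parity, ΔS, ΔL, ΔJ).
(b)–(d): allowed.
(b)–(e): forbidden (ΔS).
(b)–(f): forbidden (ΔL, ΔJ).
(c)–(d): forbidden (ΔS, ΔL, ΔJ).
(c)–(e): forbidden (ΔL, ΔJ).
(c)–(f): forbidden (ΔS).
(d)–(e): forbidden (parity, ΔS).
(d)–(f): forbidden (parity, ΔL, ΔJ).
(e)–(f): forbidden (parity, ΔS, ΔL, ΔJ).
Allowed pairs: 2 of 15.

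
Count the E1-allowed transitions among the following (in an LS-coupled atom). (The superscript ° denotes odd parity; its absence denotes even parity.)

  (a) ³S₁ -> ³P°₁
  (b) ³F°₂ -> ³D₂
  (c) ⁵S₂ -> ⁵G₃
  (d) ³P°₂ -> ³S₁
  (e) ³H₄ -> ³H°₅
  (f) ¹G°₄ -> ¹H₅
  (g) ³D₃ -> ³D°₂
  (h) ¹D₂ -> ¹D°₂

7

(a) allowed
(b) allowed
(c) forbidden (parity, ΔL fail)
(d) allowed
(e) allowed
(f) allowed
(g) allowed
(h) allowed
Total allowed: 7 of 8.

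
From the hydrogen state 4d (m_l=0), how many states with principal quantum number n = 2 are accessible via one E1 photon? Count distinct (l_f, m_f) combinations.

E1 requires Δl = ±1, so l_f ∈ {1, 3}; with 0 ≤ l_f ≤ n_f−1 = 1, the allowed l_f values are {1}.
For l_f = 1: m_f ∈ {m_i−1, m_i, m_i+1} ∩ [−1, 1] = {-1, 0, 1} → 3 states.
Total: 3.

3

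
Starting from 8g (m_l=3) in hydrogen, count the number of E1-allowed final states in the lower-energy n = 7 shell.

E1 requires Δl = ±1, so l_f ∈ {3, 5}; with 0 ≤ l_f ≤ n_f−1 = 6, the allowed l_f values are {3, 5}.
For l_f = 3: m_f ∈ {m_i−1, m_i, m_i+1} ∩ [−3, 3] = {2, 3} → 2 states.
For l_f = 5: m_f ∈ {m_i−1, m_i, m_i+1} ∩ [−5, 5] = {2, 3, 4} → 3 states.
Total: 5.

5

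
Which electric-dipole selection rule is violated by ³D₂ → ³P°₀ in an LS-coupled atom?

Parity must change: even → odd — passes.
ΔS = 0: S: 1 → 1 — passes.
ΔL = 0, ±1 (not L=0↔0): L: 2 → 1, ΔL = -1 — passes.
ΔJ = 0, ±1 (not J=0↔0): J: 2 → 0, ΔJ = -2 — fails.

the ΔJ = 0, ±1 rule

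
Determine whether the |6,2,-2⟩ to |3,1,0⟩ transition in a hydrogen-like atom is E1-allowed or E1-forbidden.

Δl = 1 − 2 = -1; the E1 rule Δl = ±1 is ok.
m_l: -2 → 0 (Δm_l = +2). |Δm_l| ≤ 1 fails.
The transition is electric-dipole forbidden.

forbidden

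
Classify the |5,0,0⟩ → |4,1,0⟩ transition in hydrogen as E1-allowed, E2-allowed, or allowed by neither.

E1

Δl = 1 − 0 = +1; l_i + l_f = 1.
Δm_l = +0.
E1 (Δl = ±1, |Δm_l| ≤ 1): satisfied.
E2 (Δl = 0,±2, l_i+l_f ≥ 2, |Δm_l| ≤ 2): not satisfied.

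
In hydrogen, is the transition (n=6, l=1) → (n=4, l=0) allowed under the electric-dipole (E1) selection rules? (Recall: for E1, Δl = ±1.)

allowed

Initial l = 1, final l = 0, so Δl = -1. E1 requires Δl = ±1: passes.
All E1 selection rules are satisfied.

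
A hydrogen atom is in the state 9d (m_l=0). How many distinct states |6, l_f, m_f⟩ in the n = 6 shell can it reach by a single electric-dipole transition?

E1 requires Δl = ±1, so l_f ∈ {1, 3}; with 0 ≤ l_f ≤ n_f−1 = 5, the allowed l_f values are {1, 3}.
For l_f = 1: m_f ∈ {m_i−1, m_i, m_i+1} ∩ [−1, 1] = {-1, 0, 1} → 3 states.
For l_f = 3: m_f ∈ {m_i−1, m_i, m_i+1} ∩ [−3, 3] = {-1, 0, 1} → 3 states.
Total: 6.

6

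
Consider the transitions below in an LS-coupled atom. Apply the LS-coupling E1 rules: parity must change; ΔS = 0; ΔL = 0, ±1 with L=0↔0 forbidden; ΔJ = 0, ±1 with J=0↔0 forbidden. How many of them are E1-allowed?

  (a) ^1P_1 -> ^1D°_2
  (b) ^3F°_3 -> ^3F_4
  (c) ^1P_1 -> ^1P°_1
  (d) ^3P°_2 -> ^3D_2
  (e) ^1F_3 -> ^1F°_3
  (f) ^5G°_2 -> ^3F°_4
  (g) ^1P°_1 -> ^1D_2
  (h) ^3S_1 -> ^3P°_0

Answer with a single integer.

(a) allowed
(b) allowed
(c) allowed
(d) allowed
(e) allowed
(f) forbidden (parity, ΔS, ΔJ fail)
(g) allowed
(h) allowed
Total allowed: 7 of 8.

7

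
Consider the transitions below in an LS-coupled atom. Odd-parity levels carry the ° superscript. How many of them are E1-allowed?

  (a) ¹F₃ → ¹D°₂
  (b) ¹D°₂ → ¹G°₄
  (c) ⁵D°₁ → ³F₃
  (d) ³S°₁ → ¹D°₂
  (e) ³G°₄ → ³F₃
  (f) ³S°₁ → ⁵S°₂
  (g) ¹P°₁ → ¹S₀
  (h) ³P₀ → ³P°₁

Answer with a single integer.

(a) allowed
(b) forbidden (parity, ΔL, ΔJ fail)
(c) forbidden (ΔS, ΔJ fail)
(d) forbidden (parity, ΔS, ΔL fail)
(e) allowed
(f) forbidden (parity, ΔS, ΔL fail)
(g) allowed
(h) allowed
Total allowed: 4 of 8.

4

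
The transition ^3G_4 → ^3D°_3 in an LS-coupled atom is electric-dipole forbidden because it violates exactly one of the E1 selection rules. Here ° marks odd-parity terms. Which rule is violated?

the ΔL = 0, ±1 rule

Initial level: S=1, L=4, J=4, parity even. Final level: S=1, L=2, J=3, parity odd.
Parity must change: even → odd — ✓.
ΔS = 0: S: 1 → 1 — ✓.
ΔL = 0, ±1 (not L=0↔0): L: 4 → 2, ΔL = -2 — ✗.
ΔJ = 0, ±1 (not J=0↔0): J: 4 → 3, ΔJ = -1 — ✓.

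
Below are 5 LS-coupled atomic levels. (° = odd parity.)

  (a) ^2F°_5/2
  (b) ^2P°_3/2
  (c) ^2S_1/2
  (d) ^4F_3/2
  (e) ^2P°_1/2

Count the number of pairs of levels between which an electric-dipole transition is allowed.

(a)–(b): forbidden (parity, ΔL).
(a)–(c): forbidden (ΔL, ΔJ).
(a)–(d): forbidden (ΔS).
(a)–(e): forbidden (parity, ΔL, ΔJ).
(b)–(c): allowed.
(b)–(d): forbidden (ΔS, ΔL).
(b)–(e): forbidden (parity).
(c)–(d): forbidden (parity, ΔS, ΔL).
(c)–(e): allowed.
(d)–(e): forbidden (ΔS, ΔL).
Allowed pairs: 2 of 10.

2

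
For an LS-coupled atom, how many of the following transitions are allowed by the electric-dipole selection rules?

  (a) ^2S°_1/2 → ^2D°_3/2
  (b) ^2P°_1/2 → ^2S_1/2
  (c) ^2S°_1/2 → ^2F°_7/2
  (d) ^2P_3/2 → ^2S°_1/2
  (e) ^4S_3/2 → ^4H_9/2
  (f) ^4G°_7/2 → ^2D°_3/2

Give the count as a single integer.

(a) forbidden (parity, ΔL fail)
(b) allowed
(c) forbidden (parity, ΔL, ΔJ fail)
(d) allowed
(e) forbidden (parity, ΔL, ΔJ fail)
(f) forbidden (parity, ΔS, ΔL, ΔJ fail)
Total allowed: 2 of 6.

2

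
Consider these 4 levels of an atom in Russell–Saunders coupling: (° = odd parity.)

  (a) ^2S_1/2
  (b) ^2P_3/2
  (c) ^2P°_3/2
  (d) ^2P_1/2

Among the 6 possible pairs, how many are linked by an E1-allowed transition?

3

(a)–(b): forbidden (parity).
(a)–(c): allowed.
(a)–(d): forbidden (parity).
(b)–(c): allowed.
(b)–(d): forbidden (parity).
(c)–(d): allowed.
Allowed pairs: 3 of 6.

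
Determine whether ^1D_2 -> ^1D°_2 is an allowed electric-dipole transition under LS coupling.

allowed

ΔS = 0: S: 0 → 0 — ok.
ΔL = 0, ±1 (not L=0↔0): L: 2 → 2, ΔL = +0 — ok.
ΔJ = 0, ±1 (not J=0↔0): J: 2 → 2, ΔJ = +0 — ok.
Parity must change: even → odd — ok.
All four E1 rules are satisfied.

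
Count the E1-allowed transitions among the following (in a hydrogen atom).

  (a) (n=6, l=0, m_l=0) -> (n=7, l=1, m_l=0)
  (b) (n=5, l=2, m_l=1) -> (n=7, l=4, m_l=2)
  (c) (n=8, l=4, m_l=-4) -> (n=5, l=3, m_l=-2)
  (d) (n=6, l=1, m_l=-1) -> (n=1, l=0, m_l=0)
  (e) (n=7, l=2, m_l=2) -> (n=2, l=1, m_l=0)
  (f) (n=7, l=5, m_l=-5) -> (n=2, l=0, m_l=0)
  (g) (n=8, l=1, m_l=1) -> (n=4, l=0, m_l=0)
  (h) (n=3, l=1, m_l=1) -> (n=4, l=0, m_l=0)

(a) allowed
(b) forbidden — Δl = +2 (E1 requires Δl = ±1)
(c) forbidden — Δm_l = +2 (E1 requires Δm_l = 0, ±1)
(d) allowed
(e) forbidden — Δm_l = -2 (E1 requires Δm_l = 0, ±1)
(f) forbidden — Δl = -5 (E1 requires Δl = ±1); Δm_l = +5 (E1 requires Δm_l = 0, ±1)
(g) allowed
(h) allowed
Total allowed: 4 of 8.

4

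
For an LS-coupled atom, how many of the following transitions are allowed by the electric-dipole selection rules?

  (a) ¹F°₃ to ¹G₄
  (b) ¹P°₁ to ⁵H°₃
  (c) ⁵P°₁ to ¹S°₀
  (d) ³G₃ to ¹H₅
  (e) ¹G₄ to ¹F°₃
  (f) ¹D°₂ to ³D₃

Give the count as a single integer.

2

(a) allowed
(b) forbidden (parity, ΔS, ΔL, ΔJ fail)
(c) forbidden (parity, ΔS fail)
(d) forbidden (parity, ΔS, ΔJ fail)
(e) allowed
(f) forbidden (ΔS fails)
Total allowed: 2 of 6.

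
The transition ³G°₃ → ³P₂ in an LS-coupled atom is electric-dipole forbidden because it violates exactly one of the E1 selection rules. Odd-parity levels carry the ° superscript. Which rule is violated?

the ΔL = 0, ±1 rule

Parity must change: odd → even — ✓.
ΔS = 0: S: 1 → 1 — ✓.
ΔL = 0, ±1 (not L=0↔0): L: 4 → 1, ΔL = -3 — ✗.
ΔJ = 0, ±1 (not J=0↔0): J: 3 → 2, ΔJ = -1 — ✓.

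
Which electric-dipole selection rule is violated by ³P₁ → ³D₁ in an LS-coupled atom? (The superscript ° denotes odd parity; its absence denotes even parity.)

Parity must change: even → even — fails.
ΔS = 0: S: 1 → 1 — ok.
ΔL = 0, ±1 (not L=0↔0): L: 1 → 2, ΔL = +1 — ok.
ΔJ = 0, ±1 (not J=0↔0): J: 1 → 1, ΔJ = +0 — ok.

parity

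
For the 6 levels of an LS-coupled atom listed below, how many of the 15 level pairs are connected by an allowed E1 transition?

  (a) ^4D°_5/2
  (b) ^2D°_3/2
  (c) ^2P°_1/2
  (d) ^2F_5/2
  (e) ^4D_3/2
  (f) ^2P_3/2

(a)–(b): forbidden (parity, ΔS).
(a)–(c): forbidden (parity, ΔS, ΔJ).
(a)–(d): forbidden (ΔS).
(a)–(e): allowed.
(a)–(f): forbidden (ΔS).
(b)–(c): forbidden (parity).
(b)–(d): allowed.
(b)–(e): forbidden (ΔS).
(b)–(f): allowed.
(c)–(d): forbidden (ΔL, ΔJ).
(c)–(e): forbidden (ΔS).
(c)–(f): allowed.
(d)–(e): forbidden (parity, ΔS).
(d)–(f): forbidden (parity, ΔL).
(e)–(f): forbidden (parity, ΔS).
Allowed pairs: 4 of 15.

4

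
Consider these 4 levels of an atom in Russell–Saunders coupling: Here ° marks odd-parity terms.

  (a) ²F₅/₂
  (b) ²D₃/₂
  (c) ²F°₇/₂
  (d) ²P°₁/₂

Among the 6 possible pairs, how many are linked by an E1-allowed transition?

(a)–(b): forbidden (parity).
(a)–(c): allowed.
(a)–(d): forbidden (ΔL, ΔJ).
(b)–(c): forbidden (ΔJ).
(b)–(d): allowed.
(c)–(d): forbidden (parity, ΔL, ΔJ).
Allowed pairs: 2 of 6.

2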